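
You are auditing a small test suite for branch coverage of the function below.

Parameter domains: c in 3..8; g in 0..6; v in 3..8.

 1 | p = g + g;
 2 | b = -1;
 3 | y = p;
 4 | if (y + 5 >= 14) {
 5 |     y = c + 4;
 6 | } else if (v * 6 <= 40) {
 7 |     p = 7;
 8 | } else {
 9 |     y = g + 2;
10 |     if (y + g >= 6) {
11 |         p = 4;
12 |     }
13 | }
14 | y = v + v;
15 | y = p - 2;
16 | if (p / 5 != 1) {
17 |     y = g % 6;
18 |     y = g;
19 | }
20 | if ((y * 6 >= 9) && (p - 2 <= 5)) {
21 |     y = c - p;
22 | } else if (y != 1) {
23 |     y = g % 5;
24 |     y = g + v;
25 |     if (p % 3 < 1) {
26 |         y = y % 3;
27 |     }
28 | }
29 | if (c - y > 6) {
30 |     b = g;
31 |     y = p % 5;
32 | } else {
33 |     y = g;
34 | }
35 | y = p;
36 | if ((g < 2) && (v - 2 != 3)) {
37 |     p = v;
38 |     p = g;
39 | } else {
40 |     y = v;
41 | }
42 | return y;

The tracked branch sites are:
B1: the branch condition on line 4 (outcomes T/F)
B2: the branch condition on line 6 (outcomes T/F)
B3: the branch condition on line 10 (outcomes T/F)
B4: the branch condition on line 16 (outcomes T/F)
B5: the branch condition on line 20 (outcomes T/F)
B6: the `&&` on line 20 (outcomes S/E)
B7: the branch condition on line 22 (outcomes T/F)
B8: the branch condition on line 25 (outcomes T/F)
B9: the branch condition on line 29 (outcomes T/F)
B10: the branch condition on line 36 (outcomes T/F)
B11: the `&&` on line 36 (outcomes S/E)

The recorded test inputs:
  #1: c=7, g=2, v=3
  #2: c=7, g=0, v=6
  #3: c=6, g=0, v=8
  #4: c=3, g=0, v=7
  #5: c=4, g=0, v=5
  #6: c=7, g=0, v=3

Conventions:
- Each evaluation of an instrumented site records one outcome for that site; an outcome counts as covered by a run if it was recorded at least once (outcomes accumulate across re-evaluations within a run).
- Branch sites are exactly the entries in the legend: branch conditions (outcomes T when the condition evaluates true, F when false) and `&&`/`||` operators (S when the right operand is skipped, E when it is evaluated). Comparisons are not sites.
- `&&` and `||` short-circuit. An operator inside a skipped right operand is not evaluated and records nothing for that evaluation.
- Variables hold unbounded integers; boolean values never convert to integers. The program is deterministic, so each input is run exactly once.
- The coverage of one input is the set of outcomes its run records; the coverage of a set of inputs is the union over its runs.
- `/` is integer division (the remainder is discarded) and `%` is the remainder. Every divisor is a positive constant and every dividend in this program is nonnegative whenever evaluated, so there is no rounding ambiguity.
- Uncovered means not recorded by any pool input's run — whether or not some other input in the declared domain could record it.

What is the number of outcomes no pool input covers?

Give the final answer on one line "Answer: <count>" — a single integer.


#1 (c=7, g=2, v=3) -> B1->F, B2->T, B4->F, B6->E, B5->T, B9->T, B11->S, B10->F; covered: B1=F, B2=T, B4=F, B5=T, B6=E, B9=T, B10=F, B11=S
#2 (c=7, g=0, v=6) -> B1->F, B2->T, B4->F, B6->E, B5->T, B9->T, B11->E, B10->T; covered: B1=F, B2=T, B4=F, B5=T, B6=E, B9=T, B10=T, B11=E
#3 (c=6, g=0, v=8) -> B1->F, B2->F, B3->F, B4->T, B6->S, B5->F, B7->T, B8->T, B9->F, B11->E, B10->T; covered: B1=F, B2=F, B3=F, B4=T, B5=F, B6=S, B7=T, B8=T, B9=F, B10=T, B11=E
#4 (c=3, g=0, v=7) -> B1->F, B2->F, B3->F, B4->T, B6->S, B5->F, B7->T, B8->T, B9->F, B11->E, B10->T; covered: B1=F, B2=F, B3=F, B4=T, B5=F, B6=S, B7=T, B8=T, B9=F, B10=T, B11=E
#5 (c=4, g=0, v=5) -> B1->F, B2->T, B4->F, B6->E, B5->T, B9->T, B11->E, B10->F; covered: B1=F, B2=T, B4=F, B5=T, B6=E, B9=T, B10=F, B11=E
#6 (c=7, g=0, v=3) -> B1->F, B2->T, B4->F, B6->E, B5->T, B9->T, B11->E, B10->T; covered: B1=F, B2=T, B4=F, B5=T, B6=E, B9=T, B10=T, B11=E
union over the pool: B1=F, B2=T, B2=F, B3=F, B4=T, B4=F, B5=T, B5=F, B6=S, B6=E, B7=T, B8=T, B9=T, B9=F, B10=T, B10=F, B11=S, B11=E
uncovered (4 of 22): B1=T, B3=T, B7=F, B8=F
Answer: 4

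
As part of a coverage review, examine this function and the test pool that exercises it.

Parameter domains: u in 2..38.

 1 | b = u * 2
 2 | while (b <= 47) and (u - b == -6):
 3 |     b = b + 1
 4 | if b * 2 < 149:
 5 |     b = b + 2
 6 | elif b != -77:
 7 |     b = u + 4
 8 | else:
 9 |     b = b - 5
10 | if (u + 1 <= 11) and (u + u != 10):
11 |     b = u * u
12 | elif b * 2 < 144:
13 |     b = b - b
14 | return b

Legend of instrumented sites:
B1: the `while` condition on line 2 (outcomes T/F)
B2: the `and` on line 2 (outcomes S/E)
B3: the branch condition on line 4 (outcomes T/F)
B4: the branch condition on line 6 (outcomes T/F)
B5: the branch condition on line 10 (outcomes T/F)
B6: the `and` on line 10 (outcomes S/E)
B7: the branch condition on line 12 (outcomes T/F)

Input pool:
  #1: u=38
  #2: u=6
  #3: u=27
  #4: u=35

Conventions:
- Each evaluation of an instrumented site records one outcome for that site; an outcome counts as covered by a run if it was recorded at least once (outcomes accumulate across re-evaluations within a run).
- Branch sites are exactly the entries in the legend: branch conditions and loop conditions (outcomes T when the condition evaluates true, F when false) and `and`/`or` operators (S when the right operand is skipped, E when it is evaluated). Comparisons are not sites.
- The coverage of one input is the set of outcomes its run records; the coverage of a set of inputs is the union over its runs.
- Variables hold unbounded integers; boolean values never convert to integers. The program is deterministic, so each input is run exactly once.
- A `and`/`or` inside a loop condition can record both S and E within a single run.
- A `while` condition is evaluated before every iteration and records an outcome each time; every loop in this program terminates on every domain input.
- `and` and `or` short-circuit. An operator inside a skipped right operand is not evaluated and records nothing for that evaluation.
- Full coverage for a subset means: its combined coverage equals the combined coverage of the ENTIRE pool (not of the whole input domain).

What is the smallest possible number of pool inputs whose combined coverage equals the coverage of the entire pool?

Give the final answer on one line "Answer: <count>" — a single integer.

input #1, u=38: outcomes B1=F, B2=S, B3=F, B4=T, B5=F, B6=S, B7=T
input #2, u=6: outcomes B1=T, B1=F, B2=E, B3=T, B5=T, B6=E
input #3, u=27: outcomes B1=F, B2=S, B3=T, B5=F, B6=S, B7=T
input #4, u=35: outcomes B1=F, B2=S, B3=T, B5=F, B6=S, B7=F
together the pool reaches 13 outcomes: B1=T, B1=F, B2=S, B2=E, B3=T, B3=F, B4=T, B5=T, B5=F, B6=S, B6=E, B7=T, B7=F
size 1 is not enough: best union over all size-1 subsets is 7/13
size 2 is not enough: best union over all size-2 subsets is 12/13
at size 3, {1, 2, 4} reaches all 13 outcomes; every lexicographically earlier size-3 subset fails

Answer: 3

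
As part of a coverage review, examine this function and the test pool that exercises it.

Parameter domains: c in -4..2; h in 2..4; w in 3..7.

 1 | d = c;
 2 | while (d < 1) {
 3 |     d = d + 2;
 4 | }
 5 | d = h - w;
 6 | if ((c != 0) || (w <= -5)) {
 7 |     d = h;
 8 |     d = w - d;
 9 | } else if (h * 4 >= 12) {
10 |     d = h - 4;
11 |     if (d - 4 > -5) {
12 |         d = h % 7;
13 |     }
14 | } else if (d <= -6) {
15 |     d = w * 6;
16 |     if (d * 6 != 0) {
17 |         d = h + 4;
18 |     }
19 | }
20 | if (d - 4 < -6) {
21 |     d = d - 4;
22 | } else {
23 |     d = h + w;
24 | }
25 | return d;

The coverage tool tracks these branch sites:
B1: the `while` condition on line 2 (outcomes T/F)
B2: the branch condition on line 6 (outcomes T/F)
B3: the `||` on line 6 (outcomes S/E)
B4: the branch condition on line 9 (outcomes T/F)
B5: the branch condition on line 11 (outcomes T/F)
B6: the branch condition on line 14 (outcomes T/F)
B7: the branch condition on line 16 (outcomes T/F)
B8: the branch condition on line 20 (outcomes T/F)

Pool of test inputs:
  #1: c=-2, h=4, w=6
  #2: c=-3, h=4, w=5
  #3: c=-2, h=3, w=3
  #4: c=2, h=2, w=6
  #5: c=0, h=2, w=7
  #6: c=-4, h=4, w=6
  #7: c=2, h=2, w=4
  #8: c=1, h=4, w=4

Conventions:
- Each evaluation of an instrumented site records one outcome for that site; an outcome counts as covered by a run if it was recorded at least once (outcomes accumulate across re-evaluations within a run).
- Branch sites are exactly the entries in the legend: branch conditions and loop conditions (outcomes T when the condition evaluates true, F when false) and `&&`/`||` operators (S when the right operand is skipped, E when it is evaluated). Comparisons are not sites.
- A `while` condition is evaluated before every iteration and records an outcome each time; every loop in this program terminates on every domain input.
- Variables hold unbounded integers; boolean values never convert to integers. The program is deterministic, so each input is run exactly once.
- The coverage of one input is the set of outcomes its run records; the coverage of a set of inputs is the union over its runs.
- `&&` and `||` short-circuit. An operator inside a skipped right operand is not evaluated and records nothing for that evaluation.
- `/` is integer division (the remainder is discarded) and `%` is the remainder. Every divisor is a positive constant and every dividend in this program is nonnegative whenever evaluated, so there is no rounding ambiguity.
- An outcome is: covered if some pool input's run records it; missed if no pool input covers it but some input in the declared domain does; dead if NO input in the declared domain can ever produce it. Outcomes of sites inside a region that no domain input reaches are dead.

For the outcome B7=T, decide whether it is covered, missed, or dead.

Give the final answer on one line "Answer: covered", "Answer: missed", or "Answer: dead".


no pool input records B7=T
checking all 105 inputs in the declared domain: B7=T is never recorded -> dead
Answer: dead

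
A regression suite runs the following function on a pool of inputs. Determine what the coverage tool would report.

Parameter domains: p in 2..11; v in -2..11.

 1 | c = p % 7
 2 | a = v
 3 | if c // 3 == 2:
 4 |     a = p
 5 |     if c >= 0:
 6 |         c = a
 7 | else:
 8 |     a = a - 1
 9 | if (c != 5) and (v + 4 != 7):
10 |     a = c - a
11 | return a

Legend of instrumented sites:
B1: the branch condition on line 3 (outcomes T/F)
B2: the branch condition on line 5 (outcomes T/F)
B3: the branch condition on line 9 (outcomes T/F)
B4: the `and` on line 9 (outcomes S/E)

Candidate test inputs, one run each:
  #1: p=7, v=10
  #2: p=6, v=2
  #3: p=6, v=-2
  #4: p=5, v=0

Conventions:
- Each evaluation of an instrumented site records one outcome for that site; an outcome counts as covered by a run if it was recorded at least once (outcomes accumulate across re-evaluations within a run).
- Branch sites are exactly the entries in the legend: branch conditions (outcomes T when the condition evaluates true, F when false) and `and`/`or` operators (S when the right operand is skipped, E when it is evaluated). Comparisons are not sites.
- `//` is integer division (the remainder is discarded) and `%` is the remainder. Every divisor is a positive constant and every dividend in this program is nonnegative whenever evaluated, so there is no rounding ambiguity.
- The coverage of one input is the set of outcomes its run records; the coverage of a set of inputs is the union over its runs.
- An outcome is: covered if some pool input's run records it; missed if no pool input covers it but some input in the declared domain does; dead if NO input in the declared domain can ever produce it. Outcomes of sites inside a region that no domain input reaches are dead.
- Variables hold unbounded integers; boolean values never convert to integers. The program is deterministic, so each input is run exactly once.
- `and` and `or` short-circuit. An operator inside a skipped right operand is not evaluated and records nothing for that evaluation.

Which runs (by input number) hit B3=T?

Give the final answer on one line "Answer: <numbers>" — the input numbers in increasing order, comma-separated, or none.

input #1 (p=7, v=10): produces B3=T
input #2 (p=6, v=2): produces B3=T
input #3 (p=6, v=-2): produces B3=T
input #4 (p=5, v=0): does not produce B3=T

Answer: 1, 2, 3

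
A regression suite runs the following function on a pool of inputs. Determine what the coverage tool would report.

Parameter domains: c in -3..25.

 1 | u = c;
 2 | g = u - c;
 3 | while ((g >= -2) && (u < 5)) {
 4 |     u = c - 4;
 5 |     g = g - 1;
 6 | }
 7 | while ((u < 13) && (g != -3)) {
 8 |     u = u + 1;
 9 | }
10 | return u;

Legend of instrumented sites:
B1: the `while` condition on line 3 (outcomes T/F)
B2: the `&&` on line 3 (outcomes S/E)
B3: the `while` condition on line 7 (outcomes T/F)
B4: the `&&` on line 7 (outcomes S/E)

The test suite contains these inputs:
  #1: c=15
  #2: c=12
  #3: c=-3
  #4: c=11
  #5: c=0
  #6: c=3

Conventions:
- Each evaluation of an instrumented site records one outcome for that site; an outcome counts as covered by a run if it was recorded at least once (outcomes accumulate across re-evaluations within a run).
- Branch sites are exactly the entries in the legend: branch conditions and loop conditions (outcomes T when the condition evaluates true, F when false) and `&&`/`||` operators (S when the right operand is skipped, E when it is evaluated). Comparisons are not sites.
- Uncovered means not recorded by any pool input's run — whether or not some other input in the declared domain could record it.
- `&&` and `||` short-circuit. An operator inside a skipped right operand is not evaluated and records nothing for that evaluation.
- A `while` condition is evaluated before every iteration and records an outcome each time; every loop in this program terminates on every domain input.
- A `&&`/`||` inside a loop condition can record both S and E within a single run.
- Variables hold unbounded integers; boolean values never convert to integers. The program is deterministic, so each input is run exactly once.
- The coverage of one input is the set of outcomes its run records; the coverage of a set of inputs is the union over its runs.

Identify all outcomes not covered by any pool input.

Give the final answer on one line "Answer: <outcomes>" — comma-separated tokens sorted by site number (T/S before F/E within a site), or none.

run #1 (c=15) records B1=F, B2=E, B3=F, B4=S
run #2 (c=12) records B1=F, B2=E, B3=T, B3=F, B4=S, B4=E
run #3 (c=-3) records B1=T, B1=F, B2=S, B2=E, B3=F, B4=E
run #4 (c=11) records B1=F, B2=E, B3=T, B3=F, B4=S, B4=E
run #5 (c=0) records B1=T, B1=F, B2=S, B2=E, B3=F, B4=E
run #6 (c=3) records B1=T, B1=F, B2=S, B2=E, B3=F, B4=E
union over the pool: B1=T, B1=F, B2=S, B2=E, B3=T, B3=F, B4=S, B4=E
uncovered (0 of 8): none

Answer: none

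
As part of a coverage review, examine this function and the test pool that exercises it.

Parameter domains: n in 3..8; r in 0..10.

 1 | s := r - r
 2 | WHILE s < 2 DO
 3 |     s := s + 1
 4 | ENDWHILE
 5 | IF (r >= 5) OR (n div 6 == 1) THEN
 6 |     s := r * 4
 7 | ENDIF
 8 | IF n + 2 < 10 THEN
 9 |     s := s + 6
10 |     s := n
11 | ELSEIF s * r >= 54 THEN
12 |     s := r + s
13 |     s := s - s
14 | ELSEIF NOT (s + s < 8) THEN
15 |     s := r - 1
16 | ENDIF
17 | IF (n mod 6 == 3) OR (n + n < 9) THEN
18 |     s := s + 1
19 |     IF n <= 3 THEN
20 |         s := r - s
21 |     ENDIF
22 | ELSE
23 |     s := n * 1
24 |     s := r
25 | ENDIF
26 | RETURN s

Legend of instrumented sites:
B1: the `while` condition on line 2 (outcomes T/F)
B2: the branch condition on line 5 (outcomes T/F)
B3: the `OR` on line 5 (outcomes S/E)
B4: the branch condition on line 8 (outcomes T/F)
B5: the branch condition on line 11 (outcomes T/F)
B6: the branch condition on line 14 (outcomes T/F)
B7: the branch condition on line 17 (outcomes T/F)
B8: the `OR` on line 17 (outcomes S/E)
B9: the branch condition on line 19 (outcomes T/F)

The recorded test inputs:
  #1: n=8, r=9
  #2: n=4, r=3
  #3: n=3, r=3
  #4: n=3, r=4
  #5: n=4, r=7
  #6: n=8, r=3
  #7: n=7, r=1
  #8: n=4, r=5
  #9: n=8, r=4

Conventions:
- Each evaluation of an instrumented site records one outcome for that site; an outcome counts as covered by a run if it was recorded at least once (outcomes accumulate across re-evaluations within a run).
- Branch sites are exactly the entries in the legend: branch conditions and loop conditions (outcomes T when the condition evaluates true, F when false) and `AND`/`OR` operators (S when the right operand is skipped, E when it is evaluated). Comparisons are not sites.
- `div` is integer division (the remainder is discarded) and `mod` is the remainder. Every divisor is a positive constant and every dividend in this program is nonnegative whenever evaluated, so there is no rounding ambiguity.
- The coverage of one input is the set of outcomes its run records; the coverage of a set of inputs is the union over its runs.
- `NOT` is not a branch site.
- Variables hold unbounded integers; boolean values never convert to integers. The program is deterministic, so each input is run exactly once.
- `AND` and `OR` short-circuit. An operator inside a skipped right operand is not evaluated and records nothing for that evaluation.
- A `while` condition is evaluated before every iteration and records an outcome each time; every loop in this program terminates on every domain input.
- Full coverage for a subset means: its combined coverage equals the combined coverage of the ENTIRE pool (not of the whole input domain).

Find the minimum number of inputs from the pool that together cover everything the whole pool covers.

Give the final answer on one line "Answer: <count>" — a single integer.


input #1, n=8, r=9: outcomes B1=T, B1=F, B2=T, B3=S, B4=F, B5=T, B7=F, B8=E
input #2, n=4, r=3: outcomes B1=T, B1=F, B2=F, B3=E, B4=T, B7=T, B8=E, B9=F
input #3, n=3, r=3: outcomes B1=T, B1=F, B2=F, B3=E, B4=T, B7=T, B8=S, B9=T
input #4, n=3, r=4: outcomes B1=T, B1=F, B2=F, B3=E, B4=T, B7=T, B8=S, B9=T
input #5, n=4, r=7: outcomes B1=T, B1=F, B2=T, B3=S, B4=T, B7=T, B8=E, B9=F
input #6, n=8, r=3: outcomes B1=T, B1=F, B2=T, B3=E, B4=F, B5=F, B6=T, B7=F, B8=E
input #7, n=7, r=1: outcomes B1=T, B1=F, B2=T, B3=E, B4=T, B7=F, B8=E
input #8, n=4, r=5: outcomes B1=T, B1=F, B2=T, B3=S, B4=T, B7=T, B8=E, B9=F
input #9, n=8, r=4: outcomes B1=T, B1=F, B2=T, B3=E, B4=F, B5=T, B7=F, B8=E
pool-wide coverage (17 outcomes): B1=T, B1=F, B2=T, B2=F, B3=S, B3=E, B4=T, B4=F, B5=T, B5=F, B6=T, B7=T, B7=F, B8=S, B8=E, B9=T, B9=F
size 1 is not enough: best union over all size-1 subsets is 9/17
size 2 is not enough: best union over all size-2 subsets is 14/17
size 3 is not enough: best union over all size-3 subsets is 16/17
at size 4, {1, 2, 3, 6} reaches all 17 outcomes; every lexicographically earlier size-4 subset fails
Answer: 4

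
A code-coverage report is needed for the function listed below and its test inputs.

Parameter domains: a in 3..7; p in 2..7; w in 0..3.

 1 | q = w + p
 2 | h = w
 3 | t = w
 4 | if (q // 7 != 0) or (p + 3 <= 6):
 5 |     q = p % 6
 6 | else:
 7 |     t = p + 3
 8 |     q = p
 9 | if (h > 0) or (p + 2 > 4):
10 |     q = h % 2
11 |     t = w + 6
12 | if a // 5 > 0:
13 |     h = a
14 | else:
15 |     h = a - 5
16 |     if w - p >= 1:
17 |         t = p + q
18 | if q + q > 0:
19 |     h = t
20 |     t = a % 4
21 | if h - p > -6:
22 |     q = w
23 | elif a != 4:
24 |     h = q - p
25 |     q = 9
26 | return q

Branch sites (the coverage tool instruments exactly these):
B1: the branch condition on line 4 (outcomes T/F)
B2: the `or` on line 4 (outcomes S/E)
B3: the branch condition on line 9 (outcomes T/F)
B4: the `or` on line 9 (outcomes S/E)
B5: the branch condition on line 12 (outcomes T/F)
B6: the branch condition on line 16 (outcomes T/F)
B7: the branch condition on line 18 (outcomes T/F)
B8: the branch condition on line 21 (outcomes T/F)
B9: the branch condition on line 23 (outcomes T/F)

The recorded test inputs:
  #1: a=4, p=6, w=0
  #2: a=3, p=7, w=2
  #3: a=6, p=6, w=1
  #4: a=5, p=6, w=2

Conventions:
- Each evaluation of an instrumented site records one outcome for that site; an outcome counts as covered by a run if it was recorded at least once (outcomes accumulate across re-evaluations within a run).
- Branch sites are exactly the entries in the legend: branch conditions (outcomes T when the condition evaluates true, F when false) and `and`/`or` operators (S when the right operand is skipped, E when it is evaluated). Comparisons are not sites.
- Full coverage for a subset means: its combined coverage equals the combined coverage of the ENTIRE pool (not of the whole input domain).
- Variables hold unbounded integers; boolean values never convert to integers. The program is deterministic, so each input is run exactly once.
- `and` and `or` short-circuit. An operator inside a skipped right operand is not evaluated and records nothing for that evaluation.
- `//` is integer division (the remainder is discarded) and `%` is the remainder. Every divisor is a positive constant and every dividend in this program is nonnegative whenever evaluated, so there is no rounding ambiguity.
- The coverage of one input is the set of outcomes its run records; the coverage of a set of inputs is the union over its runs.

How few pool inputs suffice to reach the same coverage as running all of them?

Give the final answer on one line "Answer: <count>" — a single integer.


run #1 (a=4, p=6, w=0) runs B2->E, B1->F, B4->E, B3->T, B5->F, B6->F, B7->F, B8->F, B9->F; records B1=F, B2=E, B3=T, B4=E, B5=F, B6=F, B7=F, B8=F, B9=F
run #2 (a=3, p=7, w=2) runs B2->S, B1->T, B4->S, B3->T, B5->F, B6->F, B7->F, B8->F, B9->T; records B1=T, B2=S, B3=T, B4=S, B5=F, B6=F, B7=F, B8=F, B9=T
run #3 (a=6, p=6, w=1) runs B2->S, B1->T, B4->S, B3->T, B5->T, B7->T, B8->T; records B1=T, B2=S, B3=T, B4=S, B5=T, B7=T, B8=T
run #4 (a=5, p=6, w=2) runs B2->S, B1->T, B4->S, B3->T, B5->T, B7->F, B8->T; records B1=T, B2=S, B3=T, B4=S, B5=T, B7=F, B8=T
union over all inputs: B1=T, B1=F, B2=S, B2=E, B3=T, B4=S, B4=E, B5=T, B5=F, B6=F, B7=T, B7=F, B8=T, B8=F, B9=T, B9=F (16 outcomes)
checked all size-1 subsets: none covers 16 outcomes (max 9/16)
checked all size-2 subsets: none covers 16 outcomes (max 15/16)
inputs {1, 2, 3} (size 3) cover everything; no size-3 subset with a lexicographically smaller index list covers all 16
Answer: 3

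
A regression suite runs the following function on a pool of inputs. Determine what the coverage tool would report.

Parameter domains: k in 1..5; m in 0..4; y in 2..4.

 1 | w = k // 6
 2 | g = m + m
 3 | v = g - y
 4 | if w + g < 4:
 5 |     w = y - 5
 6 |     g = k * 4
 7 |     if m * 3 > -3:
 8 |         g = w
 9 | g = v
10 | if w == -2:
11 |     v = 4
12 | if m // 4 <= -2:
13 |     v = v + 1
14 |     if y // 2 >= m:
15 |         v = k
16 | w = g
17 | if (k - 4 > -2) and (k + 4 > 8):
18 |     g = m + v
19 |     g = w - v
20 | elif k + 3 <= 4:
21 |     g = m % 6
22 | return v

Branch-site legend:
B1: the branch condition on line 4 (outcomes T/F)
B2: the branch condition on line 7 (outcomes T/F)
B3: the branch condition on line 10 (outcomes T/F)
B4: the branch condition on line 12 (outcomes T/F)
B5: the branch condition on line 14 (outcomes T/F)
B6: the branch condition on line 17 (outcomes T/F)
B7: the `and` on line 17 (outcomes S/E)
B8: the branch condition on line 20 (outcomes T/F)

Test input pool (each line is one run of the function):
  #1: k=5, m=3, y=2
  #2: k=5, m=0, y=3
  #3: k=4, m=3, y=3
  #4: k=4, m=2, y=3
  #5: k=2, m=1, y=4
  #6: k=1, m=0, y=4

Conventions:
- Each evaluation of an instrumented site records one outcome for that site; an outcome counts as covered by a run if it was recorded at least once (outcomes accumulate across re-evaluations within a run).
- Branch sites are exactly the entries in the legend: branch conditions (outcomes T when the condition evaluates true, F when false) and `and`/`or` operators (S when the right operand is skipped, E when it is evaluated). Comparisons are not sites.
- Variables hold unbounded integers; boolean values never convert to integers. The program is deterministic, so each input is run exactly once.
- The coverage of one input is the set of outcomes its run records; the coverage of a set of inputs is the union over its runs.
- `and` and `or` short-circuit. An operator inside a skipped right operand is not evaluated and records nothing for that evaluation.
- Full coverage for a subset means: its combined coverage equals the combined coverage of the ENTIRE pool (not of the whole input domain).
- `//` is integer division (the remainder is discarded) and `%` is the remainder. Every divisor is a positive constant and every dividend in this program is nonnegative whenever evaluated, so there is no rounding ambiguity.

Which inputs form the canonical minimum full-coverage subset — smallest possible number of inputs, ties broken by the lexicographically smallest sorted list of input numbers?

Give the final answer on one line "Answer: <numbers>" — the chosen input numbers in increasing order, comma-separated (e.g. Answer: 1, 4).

input #1, k=5, m=3, y=2: outcomes B1=F, B3=F, B4=F, B6=T, B7=E
input #2, k=5, m=0, y=3: outcomes B1=T, B2=T, B3=T, B4=F, B6=T, B7=E
input #3, k=4, m=3, y=3: outcomes B1=F, B3=F, B4=F, B6=F, B7=E, B8=F
input #4, k=4, m=2, y=3: outcomes B1=F, B3=F, B4=F, B6=F, B7=E, B8=F
input #5, k=2, m=1, y=4: outcomes B1=T, B2=T, B3=F, B4=F, B6=F, B7=S, B8=F
input #6, k=1, m=0, y=4: outcomes B1=T, B2=T, B3=F, B4=F, B6=F, B7=S, B8=T
union over all inputs: B1=T, B1=F, B2=T, B3=T, B3=F, B4=F, B6=T, B6=F, B7=S, B7=E, B8=T, B8=F (12 outcomes)
size 1 is not enough: best union over all size-1 subsets is 7/12
size 2 is not enough: best union over all size-2 subsets is 10/12
inputs {2, 3, 6} (size 3) cover everything; no size-3 subset with a lexicographically smaller index list covers all 12

Answer: 2, 3, 6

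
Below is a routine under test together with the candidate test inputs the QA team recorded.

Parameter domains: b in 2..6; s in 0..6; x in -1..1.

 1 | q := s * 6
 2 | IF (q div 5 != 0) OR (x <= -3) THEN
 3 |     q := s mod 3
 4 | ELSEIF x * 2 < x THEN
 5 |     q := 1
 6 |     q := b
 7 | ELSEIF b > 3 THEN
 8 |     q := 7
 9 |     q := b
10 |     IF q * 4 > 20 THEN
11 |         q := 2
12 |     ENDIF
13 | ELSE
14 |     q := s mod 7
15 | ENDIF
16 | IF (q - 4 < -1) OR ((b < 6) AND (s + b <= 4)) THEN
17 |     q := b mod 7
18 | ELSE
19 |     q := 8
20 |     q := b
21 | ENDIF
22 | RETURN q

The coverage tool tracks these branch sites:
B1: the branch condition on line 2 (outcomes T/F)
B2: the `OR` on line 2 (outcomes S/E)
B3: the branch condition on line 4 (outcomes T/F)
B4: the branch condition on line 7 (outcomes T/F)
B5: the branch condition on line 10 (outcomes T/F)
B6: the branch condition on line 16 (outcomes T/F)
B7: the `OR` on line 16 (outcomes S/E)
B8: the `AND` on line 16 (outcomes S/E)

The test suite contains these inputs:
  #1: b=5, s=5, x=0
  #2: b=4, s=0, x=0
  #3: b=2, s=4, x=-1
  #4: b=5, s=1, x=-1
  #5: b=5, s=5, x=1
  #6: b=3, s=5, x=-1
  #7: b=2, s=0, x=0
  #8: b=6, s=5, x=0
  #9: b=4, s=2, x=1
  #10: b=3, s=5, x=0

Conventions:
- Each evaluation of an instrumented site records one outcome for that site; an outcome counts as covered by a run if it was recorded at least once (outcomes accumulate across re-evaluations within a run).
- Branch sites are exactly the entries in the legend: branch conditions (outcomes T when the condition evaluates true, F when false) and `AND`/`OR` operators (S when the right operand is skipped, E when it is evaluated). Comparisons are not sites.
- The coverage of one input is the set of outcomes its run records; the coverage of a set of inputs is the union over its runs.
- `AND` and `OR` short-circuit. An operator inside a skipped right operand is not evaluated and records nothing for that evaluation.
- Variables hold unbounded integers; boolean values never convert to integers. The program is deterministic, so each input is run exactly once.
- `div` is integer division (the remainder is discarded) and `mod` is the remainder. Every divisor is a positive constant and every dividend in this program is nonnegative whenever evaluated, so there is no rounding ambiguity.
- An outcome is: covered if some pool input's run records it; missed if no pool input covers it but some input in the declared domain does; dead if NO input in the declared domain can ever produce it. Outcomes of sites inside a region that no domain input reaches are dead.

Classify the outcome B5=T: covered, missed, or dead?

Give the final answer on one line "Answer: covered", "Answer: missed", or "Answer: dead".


no pool input records B5=T
but domain input (b=6, s=0, x=0) does record it -> reachable, so missed
Answer: missed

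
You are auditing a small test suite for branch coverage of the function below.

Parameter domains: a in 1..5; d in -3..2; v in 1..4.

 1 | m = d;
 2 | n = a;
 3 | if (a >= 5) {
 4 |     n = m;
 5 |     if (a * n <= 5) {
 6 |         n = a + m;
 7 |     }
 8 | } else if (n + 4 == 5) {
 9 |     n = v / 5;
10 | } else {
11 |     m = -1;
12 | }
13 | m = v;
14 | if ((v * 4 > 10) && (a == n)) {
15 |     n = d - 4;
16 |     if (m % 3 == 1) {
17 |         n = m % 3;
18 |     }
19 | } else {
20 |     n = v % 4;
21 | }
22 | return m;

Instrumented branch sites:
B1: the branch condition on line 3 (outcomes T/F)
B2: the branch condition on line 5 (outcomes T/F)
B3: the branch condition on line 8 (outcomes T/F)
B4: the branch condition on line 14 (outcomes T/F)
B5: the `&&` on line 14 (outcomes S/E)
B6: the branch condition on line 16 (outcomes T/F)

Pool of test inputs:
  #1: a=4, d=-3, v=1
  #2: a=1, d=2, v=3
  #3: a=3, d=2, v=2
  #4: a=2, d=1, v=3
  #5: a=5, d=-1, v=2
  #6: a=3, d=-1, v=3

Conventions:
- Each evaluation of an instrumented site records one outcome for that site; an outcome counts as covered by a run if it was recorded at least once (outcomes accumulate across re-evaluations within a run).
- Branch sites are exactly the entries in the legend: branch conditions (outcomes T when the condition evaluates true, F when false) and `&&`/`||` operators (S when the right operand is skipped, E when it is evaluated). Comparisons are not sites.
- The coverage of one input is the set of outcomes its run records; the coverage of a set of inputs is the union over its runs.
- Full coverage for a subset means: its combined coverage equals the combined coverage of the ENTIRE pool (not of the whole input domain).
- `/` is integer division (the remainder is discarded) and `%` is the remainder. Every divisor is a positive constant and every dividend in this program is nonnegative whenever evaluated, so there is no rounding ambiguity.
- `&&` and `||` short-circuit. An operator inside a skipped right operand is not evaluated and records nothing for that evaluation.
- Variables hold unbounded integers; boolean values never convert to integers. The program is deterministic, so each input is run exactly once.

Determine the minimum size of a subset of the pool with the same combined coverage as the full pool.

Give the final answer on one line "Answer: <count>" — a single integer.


input #1, a=4, d=-3, v=1: events B1->F, B3->F, B5->S, B4->F; outcomes B1=F, B3=F, B4=F, B5=S
input #2, a=1, d=2, v=3: events B1->F, B3->T, B5->E, B4->F; outcomes B1=F, B3=T, B4=F, B5=E
input #3, a=3, d=2, v=2: events B1->F, B3->F, B5->S, B4->F; outcomes B1=F, B3=F, B4=F, B5=S
input #4, a=2, d=1, v=3: events B1->F, B3->F, B5->E, B4->T, B6->F; outcomes B1=F, B3=F, B4=T, B5=E, B6=F
input #5, a=5, d=-1, v=2: events B1->T, B2->T, B5->S, B4->F; outcomes B1=T, B2=T, B4=F, B5=S
input #6, a=3, d=-1, v=3: events B1->F, B3->F, B5->E, B4->T, B6->F; outcomes B1=F, B3=F, B4=T, B5=E, B6=F
union over all inputs: B1=T, B1=F, B2=T, B3=T, B3=F, B4=T, B4=F, B5=S, B5=E, B6=F (10 outcomes)
size 1 is not enough: best union over all size-1 subsets is 5/10
size 2 is not enough: best union over all size-2 subsets is 9/10
the canonical winner is {2, 4, 5}: size 3, full 10-outcome coverage, earliest index list among size-3 covers
Answer: 3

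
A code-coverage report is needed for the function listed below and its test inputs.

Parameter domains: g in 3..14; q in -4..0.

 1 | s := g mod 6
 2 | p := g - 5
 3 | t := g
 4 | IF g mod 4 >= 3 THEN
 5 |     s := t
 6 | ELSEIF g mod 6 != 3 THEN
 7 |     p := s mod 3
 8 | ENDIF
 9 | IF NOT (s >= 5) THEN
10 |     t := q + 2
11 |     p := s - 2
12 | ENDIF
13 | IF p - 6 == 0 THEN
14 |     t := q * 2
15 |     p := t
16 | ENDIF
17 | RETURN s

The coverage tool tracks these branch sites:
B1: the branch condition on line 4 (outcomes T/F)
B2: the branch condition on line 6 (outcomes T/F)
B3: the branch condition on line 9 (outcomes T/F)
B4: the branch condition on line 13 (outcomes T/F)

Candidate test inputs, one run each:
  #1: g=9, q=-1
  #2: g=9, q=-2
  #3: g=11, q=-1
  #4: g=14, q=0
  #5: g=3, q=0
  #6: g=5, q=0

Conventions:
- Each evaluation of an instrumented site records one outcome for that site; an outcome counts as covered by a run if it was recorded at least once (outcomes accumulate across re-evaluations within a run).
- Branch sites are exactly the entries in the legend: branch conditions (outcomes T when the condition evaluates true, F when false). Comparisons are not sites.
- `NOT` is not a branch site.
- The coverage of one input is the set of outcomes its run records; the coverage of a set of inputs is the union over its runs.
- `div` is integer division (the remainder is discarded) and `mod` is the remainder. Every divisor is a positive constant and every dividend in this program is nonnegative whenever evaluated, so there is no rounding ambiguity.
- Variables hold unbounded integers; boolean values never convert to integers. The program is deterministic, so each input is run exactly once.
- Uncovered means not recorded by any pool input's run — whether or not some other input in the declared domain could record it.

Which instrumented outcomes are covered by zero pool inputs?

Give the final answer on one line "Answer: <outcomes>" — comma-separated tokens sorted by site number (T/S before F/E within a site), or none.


run #1 (g=9, q=-1) runs B1->F, B2->F, B3->T, B4->F; records B1=F, B2=F, B3=T, B4=F
run #2 (g=9, q=-2) runs B1->F, B2->F, B3->T, B4->F; records B1=F, B2=F, B3=T, B4=F
run #3 (g=11, q=-1) runs B1->T, B3->F, B4->T; records B1=T, B3=F, B4=T
run #4 (g=14, q=0) runs B1->F, B2->T, B3->T, B4->F; records B1=F, B2=T, B3=T, B4=F
run #5 (g=3, q=0) runs B1->T, B3->T, B4->F; records B1=T, B3=T, B4=F
run #6 (g=5, q=0) runs B1->F, B2->T, B3->F, B4->F; records B1=F, B2=T, B3=F, B4=F
union over the pool: B1=T, B1=F, B2=T, B2=F, B3=T, B3=F, B4=T, B4=F
uncovered (0 of 8): none
Answer: none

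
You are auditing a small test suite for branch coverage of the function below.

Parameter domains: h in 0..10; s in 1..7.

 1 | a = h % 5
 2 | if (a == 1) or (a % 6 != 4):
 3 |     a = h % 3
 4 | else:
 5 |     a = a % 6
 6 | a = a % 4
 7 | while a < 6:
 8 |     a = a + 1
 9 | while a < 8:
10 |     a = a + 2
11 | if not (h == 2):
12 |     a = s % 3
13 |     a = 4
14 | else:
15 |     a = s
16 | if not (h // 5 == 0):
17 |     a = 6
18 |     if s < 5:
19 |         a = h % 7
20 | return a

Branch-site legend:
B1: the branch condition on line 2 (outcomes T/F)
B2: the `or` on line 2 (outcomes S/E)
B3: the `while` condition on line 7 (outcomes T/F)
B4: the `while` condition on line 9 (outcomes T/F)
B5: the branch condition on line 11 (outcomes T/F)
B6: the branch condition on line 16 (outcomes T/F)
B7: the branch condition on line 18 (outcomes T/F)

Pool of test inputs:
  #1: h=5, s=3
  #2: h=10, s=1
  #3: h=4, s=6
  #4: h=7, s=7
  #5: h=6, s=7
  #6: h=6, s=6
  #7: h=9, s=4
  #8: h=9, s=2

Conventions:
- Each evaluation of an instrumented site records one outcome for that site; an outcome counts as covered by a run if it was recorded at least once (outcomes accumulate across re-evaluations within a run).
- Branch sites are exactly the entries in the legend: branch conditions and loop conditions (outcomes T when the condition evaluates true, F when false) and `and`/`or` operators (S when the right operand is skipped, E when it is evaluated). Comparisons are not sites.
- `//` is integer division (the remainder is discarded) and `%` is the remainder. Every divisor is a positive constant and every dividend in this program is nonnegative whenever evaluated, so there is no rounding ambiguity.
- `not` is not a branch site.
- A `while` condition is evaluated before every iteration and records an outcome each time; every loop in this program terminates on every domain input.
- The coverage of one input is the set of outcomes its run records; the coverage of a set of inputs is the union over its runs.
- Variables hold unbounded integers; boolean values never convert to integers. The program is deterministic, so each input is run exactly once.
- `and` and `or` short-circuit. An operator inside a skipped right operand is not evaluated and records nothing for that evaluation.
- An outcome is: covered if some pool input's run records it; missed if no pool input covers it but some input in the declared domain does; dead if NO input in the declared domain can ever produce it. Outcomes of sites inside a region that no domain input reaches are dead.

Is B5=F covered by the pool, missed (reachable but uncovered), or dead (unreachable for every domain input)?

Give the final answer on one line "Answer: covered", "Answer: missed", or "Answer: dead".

no pool input records B5=F
but domain input (h=2, s=1) does record it -> reachable, so missed

Answer: missed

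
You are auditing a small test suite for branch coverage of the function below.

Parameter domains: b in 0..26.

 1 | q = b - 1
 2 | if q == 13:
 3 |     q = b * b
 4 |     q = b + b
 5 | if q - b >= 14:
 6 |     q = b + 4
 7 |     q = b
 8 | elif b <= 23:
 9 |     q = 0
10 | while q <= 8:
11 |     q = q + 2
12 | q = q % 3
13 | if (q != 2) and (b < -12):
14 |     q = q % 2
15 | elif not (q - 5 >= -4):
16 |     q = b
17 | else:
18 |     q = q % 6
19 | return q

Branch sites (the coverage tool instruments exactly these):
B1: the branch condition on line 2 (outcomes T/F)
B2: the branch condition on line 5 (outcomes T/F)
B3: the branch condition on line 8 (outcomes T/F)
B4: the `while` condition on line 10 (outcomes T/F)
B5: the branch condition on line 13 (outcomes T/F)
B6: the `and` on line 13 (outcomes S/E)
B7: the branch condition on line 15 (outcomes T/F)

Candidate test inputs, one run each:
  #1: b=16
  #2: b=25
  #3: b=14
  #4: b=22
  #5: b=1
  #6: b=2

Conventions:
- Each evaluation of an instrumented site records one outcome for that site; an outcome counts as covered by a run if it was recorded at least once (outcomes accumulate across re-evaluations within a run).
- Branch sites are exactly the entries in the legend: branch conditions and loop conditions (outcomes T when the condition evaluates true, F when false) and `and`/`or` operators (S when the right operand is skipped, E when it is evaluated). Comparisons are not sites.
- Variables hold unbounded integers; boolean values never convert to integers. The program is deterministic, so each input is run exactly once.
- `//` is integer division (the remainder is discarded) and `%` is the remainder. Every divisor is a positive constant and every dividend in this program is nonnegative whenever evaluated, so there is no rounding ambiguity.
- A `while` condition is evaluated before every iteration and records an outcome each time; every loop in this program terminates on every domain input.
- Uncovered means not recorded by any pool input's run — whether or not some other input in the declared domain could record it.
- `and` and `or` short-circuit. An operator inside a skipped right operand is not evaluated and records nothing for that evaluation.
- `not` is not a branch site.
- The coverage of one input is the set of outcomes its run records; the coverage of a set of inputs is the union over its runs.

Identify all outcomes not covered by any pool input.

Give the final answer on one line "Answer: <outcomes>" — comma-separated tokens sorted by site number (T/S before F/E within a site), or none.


input #1, b=16: outcomes B1=F, B2=F, B3=T, B4=T, B4=F, B5=F, B6=E, B7=F
input #2, b=25: outcomes B1=F, B2=F, B3=F, B4=F, B5=F, B6=E, B7=T
input #3, b=14: outcomes B1=T, B2=T, B4=F, B5=F, B6=S, B7=F
input #4, b=22: outcomes B1=F, B2=F, B3=T, B4=T, B4=F, B5=F, B6=E, B7=F
input #5, b=1: outcomes B1=F, B2=F, B3=T, B4=T, B4=F, B5=F, B6=E, B7=F
input #6, b=2: outcomes B1=F, B2=F, B3=T, B4=T, B4=F, B5=F, B6=E, B7=F
union over the pool: B1=T, B1=F, B2=T, B2=F, B3=T, B3=F, B4=T, B4=F, B5=F, B6=S, B6=E, B7=T, B7=F
uncovered (1 of 14): B5=T
Answer: B5=T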